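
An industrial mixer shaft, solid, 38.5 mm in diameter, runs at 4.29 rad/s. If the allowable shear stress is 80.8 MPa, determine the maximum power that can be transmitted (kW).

J = πd⁴/32 = π(0.0385)⁴/32 = 2.157×10^-7 m⁴.
T_max = τ_allow·J/r = 8.08×10^7 × 2.157×10^-7 / 0.0192 = 905.4 N·m.
ω = 4.29 rad/s, so P_max = T_max·ω = 3884 W.

3.88 kW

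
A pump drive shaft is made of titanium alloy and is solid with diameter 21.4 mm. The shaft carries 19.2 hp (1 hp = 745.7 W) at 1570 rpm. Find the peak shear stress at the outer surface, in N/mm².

45.3 N/mm²

ω = 2π·1570/60 = 164.4 rad/s, so T = P/ω = 19.2×745.7 / 164.4 = 87.08 N·m.
J = πd⁴/32 = π(0.0214)⁴/32 = 2.059×10^-8 m⁴.
τ_max = T·r/J = 87.08 × 0.0107 / 2.059×10^-8 = 4.525×10^7 Pa.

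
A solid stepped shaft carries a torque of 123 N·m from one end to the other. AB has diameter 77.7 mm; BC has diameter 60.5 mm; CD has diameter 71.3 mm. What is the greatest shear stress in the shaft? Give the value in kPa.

Under the same torque, τ_max = 16T/(πd³) is largest where d is smallest — segment BC (d = 60.5 mm).
τ_max = 16·123.0/(π·(0.0605)³) = 2.829×10^6 Pa.

2830 kPa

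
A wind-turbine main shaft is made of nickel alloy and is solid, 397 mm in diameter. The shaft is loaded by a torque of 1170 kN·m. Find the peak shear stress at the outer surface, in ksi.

13.8 ksi

J = πd⁴/32 = π(0.397)⁴/32 = 2.439×10^-3 m⁴.
τ_max = T·r/J = 1.170e6 × 0.199 / 2.439×10^-3 = 9.523×10^7 Pa.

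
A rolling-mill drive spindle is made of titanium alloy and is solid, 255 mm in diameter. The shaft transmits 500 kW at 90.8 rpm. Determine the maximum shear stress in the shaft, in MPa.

ω = 2π·90.8/60 = 9.509 rad/s, so T = P/ω = 500×10³ / 9.509 = 52580 N·m.
J = πd⁴/32 = π(0.255)⁴/32 = 4.151×10^-4 m⁴.
τ_max = T·r/J = 52580 × 0.128 / 4.151×10^-4 = 1.615×10^7 Pa.

16.2 MPa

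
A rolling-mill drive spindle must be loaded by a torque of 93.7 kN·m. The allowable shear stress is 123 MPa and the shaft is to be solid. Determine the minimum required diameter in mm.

157 mm

For a solid shaft τ_max = 16T/(πd³), so d = (16T/(π τ_allow))^(1/3) = (16·93700/(π·1.23×10^8))^(1/3) = 0.1571 m.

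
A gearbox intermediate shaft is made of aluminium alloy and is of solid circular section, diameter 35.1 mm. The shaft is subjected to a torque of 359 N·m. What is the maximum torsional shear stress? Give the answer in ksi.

J = πd⁴/32 = π(0.0351)⁴/32 = 1.490×10^-7 m⁴.
τ_max = T·r/J = 359.0 × 0.0175 / 1.490×10^-7 = 4.228×10^7 Pa.

6.13 ksi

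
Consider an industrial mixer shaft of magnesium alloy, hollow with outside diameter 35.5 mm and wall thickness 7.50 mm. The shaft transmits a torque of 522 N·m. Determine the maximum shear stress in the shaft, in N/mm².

66.9 N/mm²

J = π(d_o⁴ − d_i⁴)/32 = π(0.0355⁴ − 0.0205⁴)/32 = 1.386×10^-7 m⁴.
τ_max = T·r/J = 522.0 × 0.0177 / 1.386×10^-7 = 6.686×10^7 Pa.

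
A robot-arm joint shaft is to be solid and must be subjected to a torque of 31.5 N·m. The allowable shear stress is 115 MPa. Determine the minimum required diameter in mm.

For a solid shaft τ_max = 16T/(πd³), so d = (16T/(π τ_allow))^(1/3) = (16·31.50/(π·1.15×10^8))^(1/3) = 0.01117 m.

11.2 mm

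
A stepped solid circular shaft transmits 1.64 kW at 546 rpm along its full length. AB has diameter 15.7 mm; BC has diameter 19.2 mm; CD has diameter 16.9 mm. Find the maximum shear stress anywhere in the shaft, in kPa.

37700 kPa

ω = 2π·546/60 = 57.18 rad/s, so T = P/ω = 1.64×10³ / 57.18 = 28.68 N·m.
Under the same torque, τ_max = 16T/(πd³) is largest where d is smallest — segment AB (d = 15.7 mm).
τ_max = 16·28.68/(π·(0.0157)³) = 3.775×10^7 Pa.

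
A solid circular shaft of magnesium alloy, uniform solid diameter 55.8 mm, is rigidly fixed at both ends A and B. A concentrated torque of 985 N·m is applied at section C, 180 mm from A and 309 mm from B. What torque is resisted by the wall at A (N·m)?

622 N·m

With uniform GJ and both ends fixed, compatibility θ_AC = θ_CB gives T_A·a = T_B·b, together with T_A + T_B = T₀.
T_A = T₀·b/(a+b) = 985.0·309/489.0 = 622.4 N·m; T_B = 362.6 N·m.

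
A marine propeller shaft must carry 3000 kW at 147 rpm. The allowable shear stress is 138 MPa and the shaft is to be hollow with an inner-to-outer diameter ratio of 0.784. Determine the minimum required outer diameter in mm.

226 mm

ω = 2π·147/60 = 15.39 rad/s, so T = P/ω = 3000×10³ / 15.39 = 194900 N·m.
For a hollow shaft with d_i/d_o = 0.784: τ_max = 16T/(π d_o³ (1−k⁴)), so d_o = [16T/(π τ_allow (1−k⁴))]^(1/3) = [16·194900/(π·1.38×10^8·0.6222)]^(1/3) = 0.2261 m.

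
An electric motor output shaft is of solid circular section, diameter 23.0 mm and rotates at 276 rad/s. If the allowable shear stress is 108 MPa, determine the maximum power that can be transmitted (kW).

J = πd⁴/32 = π(0.0230)⁴/32 = 2.747×10^-8 m⁴.
T_max = τ_allow·J/r = 1.08×10^8 × 2.747×10^-8 / 0.0115 = 258.0 N·m.
ω = 276 rad/s, so P_max = T_max·ω = 7.121×10^4 W.

71.2 kW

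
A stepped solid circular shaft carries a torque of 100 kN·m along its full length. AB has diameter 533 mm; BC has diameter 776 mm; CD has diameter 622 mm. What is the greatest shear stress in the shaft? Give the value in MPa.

3.36 MPa

Under the same torque, τ_max = 16T/(πd³) is largest where d is smallest — segment AB (d = 533 mm).
τ_max = 16·100000/(π·(0.533)³) = 3.363×10^6 Pa.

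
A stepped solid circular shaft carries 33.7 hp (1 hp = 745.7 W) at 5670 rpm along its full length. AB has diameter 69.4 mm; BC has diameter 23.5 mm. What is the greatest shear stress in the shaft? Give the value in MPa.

ω = 2π·5670/60 = 593.8 rad/s, so T = P/ω = 33.7×745.7 / 593.8 = 42.32 N·m.
Under the same torque, τ_max = 16T/(πd³) is largest where d is smallest — segment BC (d = 23.5 mm).
τ_max = 16·42.32/(π·(0.0235)³) = 1.661×10^7 Pa.

16.6 MPa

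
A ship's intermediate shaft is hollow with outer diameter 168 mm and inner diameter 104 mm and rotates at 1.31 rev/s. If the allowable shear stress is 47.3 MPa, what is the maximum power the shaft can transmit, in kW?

309 kW

J = π(d_o⁴ − d_i⁴)/32 = π(0.168⁴ − 0.104⁴)/32 = 6.672×10^-5 m⁴.
T_max = τ_allow·J/r = 4.73×10^7 × 6.672×10^-5 / 0.0840 = 37570 N·m.
ω = 2π·1.31 = 8.231 rad/s, so P_max = T_max·ω = 3.092×10^5 W.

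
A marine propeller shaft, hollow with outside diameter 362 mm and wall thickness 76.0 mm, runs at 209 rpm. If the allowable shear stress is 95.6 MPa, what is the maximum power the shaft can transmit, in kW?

17300 kW

J = π(d_o⁴ − d_i⁴)/32 = π(0.362⁴ − 0.210⁴)/32 = 1.495×10^-3 m⁴.
T_max = τ_allow·J/r = 9.56×10^7 × 1.495×10^-3 / 0.181 = 789600 N·m.
ω = 2π·209/60 = 21.89 rad/s, so P_max = T_max·ω = 1.728×10^7 W.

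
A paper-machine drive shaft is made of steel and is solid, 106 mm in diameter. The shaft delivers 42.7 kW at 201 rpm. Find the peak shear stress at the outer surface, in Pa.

8.67e6 Pa

ω = 2π·201/60 = 21.05 rad/s, so T = P/ω = 42.7×10³ / 21.05 = 2029 N·m.
J = πd⁴/32 = π(0.106)⁴/32 = 1.239×10^-5 m⁴.
τ_max = T·r/J = 2029 × 0.0530 / 1.239×10^-5 = 8.675×10^6 Pa.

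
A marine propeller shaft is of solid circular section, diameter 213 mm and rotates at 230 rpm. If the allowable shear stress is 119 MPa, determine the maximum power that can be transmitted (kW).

5440 kW

J = πd⁴/32 = π(0.213)⁴/32 = 2.021×10^-4 m⁴.
T_max = τ_allow·J/r = 1.19×10^8 × 2.021×10^-4 / 0.106 = 225800 N·m.
ω = 2π·230/60 = 24.09 rad/s, so P_max = T_max·ω = 5.438×10^6 W.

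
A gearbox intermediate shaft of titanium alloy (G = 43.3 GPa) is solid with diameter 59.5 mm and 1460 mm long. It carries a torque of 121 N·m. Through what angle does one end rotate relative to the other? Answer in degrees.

J = πd⁴/32 = π(0.0595)⁴/32 = 1.230×10^-6 m⁴.
θ = T·L/(G·J) = 121.0 × 1.46 / (43.3×10⁹ × 1.230×10^-6) = 3.316×10^-3 rad.

0.190°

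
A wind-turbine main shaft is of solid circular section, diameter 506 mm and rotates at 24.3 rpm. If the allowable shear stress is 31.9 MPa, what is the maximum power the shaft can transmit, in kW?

J = πd⁴/32 = π(0.506)⁴/32 = 6.436×10^-3 m⁴.
T_max = τ_allow·J/r = 3.19×10^7 × 6.436×10^-3 / 0.253 = 811500 N·m.
ω = 2π·24.3/60 = 2.545 rad/s, so P_max = T_max·ω = 2.065×10^6 W.

2060 kW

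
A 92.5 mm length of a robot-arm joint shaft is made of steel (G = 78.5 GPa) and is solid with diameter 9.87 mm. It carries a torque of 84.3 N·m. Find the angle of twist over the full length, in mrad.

107 mrad

J = πd⁴/32 = π(0.00987)⁴/32 = 9.317×10^-10 m⁴.
θ = T·L/(G·J) = 84.30 × 0.0925 / (78.5×10⁹ × 9.317×10^-10) = 0.1066 rad.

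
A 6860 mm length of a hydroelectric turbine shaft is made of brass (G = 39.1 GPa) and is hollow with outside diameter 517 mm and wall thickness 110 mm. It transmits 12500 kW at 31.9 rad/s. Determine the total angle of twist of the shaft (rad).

ω = 31.9 rad/s, so T = P/ω = 12500×10³ / 31.90 = 391800 N·m.
J = π(d_o⁴ − d_i⁴)/32 = π(0.517⁴ − 0.297⁴)/32 = 6.250×10^-3 m⁴.
θ = T·L/(G·J) = 391800 × 6.86 / (39.1×10⁹ × 6.250×10^-3) = 0.01100 rad.

0.0110 rad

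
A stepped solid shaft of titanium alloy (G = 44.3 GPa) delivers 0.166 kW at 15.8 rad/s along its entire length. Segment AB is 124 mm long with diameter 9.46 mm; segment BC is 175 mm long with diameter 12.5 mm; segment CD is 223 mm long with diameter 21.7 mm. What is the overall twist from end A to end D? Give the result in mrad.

57.1 mrad

ω = 15.8 rad/s, so T = P/ω = 0.166×10³ / 15.80 = 10.51 N·m.
J_AB = π(0.00946)⁴/32 = 7.86×10^-10 m⁴; J_BC = π(0.0125)⁴/32 = 2.40×10^-9 m⁴; J_CD = π(0.0217)⁴/32 = 2.18×10^-8 m⁴.
θ = (T/G)·Σ L_i/J_i = (10.51/44.3×10⁹)·(0.124/7.86×10^-10 + 0.175/2.40×10^-9 + 0.223/2.18×10^-8) = 0.05715 rad.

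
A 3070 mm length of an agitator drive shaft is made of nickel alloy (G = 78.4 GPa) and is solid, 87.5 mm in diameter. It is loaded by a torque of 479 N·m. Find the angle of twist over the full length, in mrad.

3.26 mrad

J = πd⁴/32 = π(0.0875)⁴/32 = 5.755×10^-6 m⁴.
θ = T·L/(G·J) = 479.0 × 3.07 / (78.4×10⁹ × 5.755×10^-6) = 3.259×10^-3 rad.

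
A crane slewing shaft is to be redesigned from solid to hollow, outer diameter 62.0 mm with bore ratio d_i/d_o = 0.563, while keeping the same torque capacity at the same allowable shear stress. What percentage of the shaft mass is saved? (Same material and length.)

26.7 %

Equal τ_max and T ⇒ the solid shaft needs d_s³ = d_o³(1−k⁴), so d_s = 62.0·(1−0.563⁴)^(1/3) = 59.85 mm.
Area ratio A_h/A_s = d_o²(1−k²)/d_s² = (1−k²)/(1−k⁴)^(2/3) = 0.7330.
Mass saving = 1 − 0.7330 = 26.7 %.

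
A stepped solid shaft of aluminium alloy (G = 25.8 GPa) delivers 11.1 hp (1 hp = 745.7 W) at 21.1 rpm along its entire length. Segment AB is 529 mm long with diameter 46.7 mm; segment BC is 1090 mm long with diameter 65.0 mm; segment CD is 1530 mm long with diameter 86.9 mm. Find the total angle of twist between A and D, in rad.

ω = 2π·21.1/60 = 2.210 rad/s, so T = P/ω = 11.1×745.7 / 2.210 = 3746 N·m.
J_AB = π(0.0467)⁴/32 = 4.67×10^-7 m⁴; J_BC = π(0.0650)⁴/32 = 1.75×10^-6 m⁴; J_CD = π(0.0869)⁴/32 = 5.60×10^-6 m⁴.
θ = (T/G)·Σ L_i/J_i = (3746/25.8×10⁹)·(0.529/4.67×10^-7 + 1.09/1.75×10^-6 + 1.53/5.60×10^-6) = 0.2945 rad.

0.294 rad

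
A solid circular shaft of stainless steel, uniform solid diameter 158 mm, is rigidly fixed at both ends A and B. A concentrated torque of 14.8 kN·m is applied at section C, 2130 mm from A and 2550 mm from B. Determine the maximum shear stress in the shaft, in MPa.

With uniform GJ and both ends fixed, compatibility θ_AC = θ_CB gives T_A·a = T_B·b, together with T_A + T_B = T₀.
T_A = T₀·b/(a+b) = 14800·2550/4680 = 8064 N·m; T_B = 6736 N·m.
τ in each portion: τ_AC = 1.04×10^7 Pa, τ_CB = 8.70×10^6 Pa; maximum is in AC.
τ_max = T_AC·r/J = 8064·0.0790/6.12×10^-5 = 1.041×10^7 Pa.

10.4 MPa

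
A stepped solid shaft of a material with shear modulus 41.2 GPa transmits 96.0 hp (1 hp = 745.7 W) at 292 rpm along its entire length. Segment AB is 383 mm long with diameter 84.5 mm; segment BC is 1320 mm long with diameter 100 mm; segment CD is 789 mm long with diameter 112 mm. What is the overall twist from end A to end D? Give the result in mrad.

ω = 2π·292/60 = 30.58 rad/s, so T = P/ω = 96.0×745.7 / 30.58 = 2341 N·m.
J_AB = π(0.0845)⁴/32 = 5.01×10^-6 m⁴; J_BC = π(0.100)⁴/32 = 9.82×10^-6 m⁴; J_CD = π(0.112)⁴/32 = 1.54×10^-5 m⁴.
θ = (T/G)·Σ L_i/J_i = (2341/41.2×10⁹)·(0.383/5.01×10^-6 + 1.32/9.82×10^-6 + 0.789/1.54×10^-5) = 0.01489 rad.

14.9 mrad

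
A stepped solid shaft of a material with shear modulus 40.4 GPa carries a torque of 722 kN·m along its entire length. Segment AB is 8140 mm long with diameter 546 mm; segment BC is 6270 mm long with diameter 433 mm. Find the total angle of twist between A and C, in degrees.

2.82°

J_AB = π(0.546)⁴/32 = 8.73×10^-3 m⁴; J_BC = π(0.433)⁴/32 = 3.45×10^-3 m⁴.
θ = (T/G)·Σ L_i/J_i = (722000/40.4×10⁹)·(8.14/8.73×10^-3 + 6.27/3.45×10^-3) = 0.04914 rad.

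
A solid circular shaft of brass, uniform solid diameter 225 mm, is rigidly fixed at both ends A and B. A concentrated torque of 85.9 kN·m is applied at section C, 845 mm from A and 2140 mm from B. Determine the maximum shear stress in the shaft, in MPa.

With uniform GJ and both ends fixed, compatibility θ_AC = θ_CB gives T_A·a = T_B·b, together with T_A + T_B = T₀.
T_A = T₀·b/(a+b) = 85900·2140/2985 = 61580 N·m; T_B = 24320 N·m.
τ in each portion: τ_AC = 2.75×10^7 Pa, τ_CB = 1.09×10^7 Pa; maximum is in AC.
τ_max = T_AC·r/J = 61580·0.113/2.52×10^-4 = 2.754×10^7 Pa.

27.5 MPa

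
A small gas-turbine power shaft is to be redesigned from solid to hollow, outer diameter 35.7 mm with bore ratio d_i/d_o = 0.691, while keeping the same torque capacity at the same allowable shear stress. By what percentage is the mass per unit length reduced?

37.9 %

Equal τ_max and T ⇒ the solid shaft needs d_s³ = d_o³(1−k⁴), so d_s = 35.7·(1−0.691⁴)^(1/3) = 32.75 mm.
Area ratio A_h/A_s = d_o²(1−k²)/d_s² = (1−k²)/(1−k⁴)^(2/3) = 0.6209.
Mass saving = 1 − 0.6209 = 37.9 %.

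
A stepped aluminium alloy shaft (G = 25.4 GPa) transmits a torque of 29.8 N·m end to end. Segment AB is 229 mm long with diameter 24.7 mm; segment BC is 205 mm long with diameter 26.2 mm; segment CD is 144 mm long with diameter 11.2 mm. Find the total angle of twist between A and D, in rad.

J_AB = π(0.0247)⁴/32 = 3.65×10^-8 m⁴; J_BC = π(0.0262)⁴/32 = 4.63×10^-8 m⁴; J_CD = π(0.0112)⁴/32 = 1.54×10^-9 m⁴.
θ = (T/G)·Σ L_i/J_i = (29.80/25.4×10⁹)·(0.229/3.65×10^-8 + 0.205/4.63×10^-8 + 0.144/1.54×10^-9) = 0.1219 rad.

0.122 rad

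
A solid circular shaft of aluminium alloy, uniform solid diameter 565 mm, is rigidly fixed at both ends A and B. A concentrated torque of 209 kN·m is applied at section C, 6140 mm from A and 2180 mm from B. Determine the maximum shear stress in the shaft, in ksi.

0.632 ksi

With uniform GJ and both ends fixed, compatibility θ_AC = θ_CB gives T_A·a = T_B·b, together with T_A + T_B = T₀.
T_A = T₀·b/(a+b) = 209000·2180/8320 = 54760 N·m; T_B = 154200 N·m.
τ in each portion: τ_AC = 1.55×10^6 Pa, τ_CB = 4.36×10^6 Pa; maximum is in CB.
τ_max = T_CB·r/J = 154200·0.282/0.0100 = 4.355×10^6 Pa.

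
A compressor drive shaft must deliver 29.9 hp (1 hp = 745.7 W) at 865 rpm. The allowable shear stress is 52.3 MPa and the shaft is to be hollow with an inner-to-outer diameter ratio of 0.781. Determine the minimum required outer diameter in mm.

ω = 2π·865/60 = 90.58 rad/s, so T = P/ω = 29.9×745.7 / 90.58 = 246.1 N·m.
For a hollow shaft with d_i/d_o = 0.781: τ_max = 16T/(π d_o³ (1−k⁴)), so d_o = [16T/(π τ_allow (1−k⁴))]^(1/3) = [16·246.1/(π·5.23×10^7·0.6279)]^(1/3) = 0.03367 m.

33.7 mm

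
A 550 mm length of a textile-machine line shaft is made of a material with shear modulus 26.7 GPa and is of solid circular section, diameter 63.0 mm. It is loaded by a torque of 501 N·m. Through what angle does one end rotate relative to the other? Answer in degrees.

J = πd⁴/32 = π(0.0630)⁴/32 = 1.547×10^-6 m⁴.
θ = T·L/(G·J) = 501.0 × 0.550 / (26.7×10⁹ × 1.547×10^-6) = 6.673×10^-3 rad.

0.382°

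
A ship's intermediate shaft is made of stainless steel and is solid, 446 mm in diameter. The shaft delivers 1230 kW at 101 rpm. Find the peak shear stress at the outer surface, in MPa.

ω = 2π·101/60 = 10.58 rad/s, so T = P/ω = 1230×10³ / 10.58 = 116300 N·m.
J = πd⁴/32 = π(0.446)⁴/32 = 3.885×10^-3 m⁴.
τ_max = T·r/J = 116300 × 0.223 / 3.885×10^-3 = 6.676×10^6 Pa.

6.68 MPa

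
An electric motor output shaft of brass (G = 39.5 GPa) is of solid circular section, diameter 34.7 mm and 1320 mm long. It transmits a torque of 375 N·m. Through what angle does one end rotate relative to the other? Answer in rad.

J = πd⁴/32 = π(0.0347)⁴/32 = 1.423×10^-7 m⁴.
θ = T·L/(G·J) = 375.0 × 1.32 / (39.5×10⁹ × 1.423×10^-7) = 0.08804 rad.

0.0880 rad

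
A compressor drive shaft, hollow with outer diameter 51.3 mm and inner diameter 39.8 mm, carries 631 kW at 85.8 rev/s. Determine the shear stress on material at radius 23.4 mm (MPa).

ω = 2π·85.8 = 539.1 rad/s, so T = P/ω = 631×10³ / 539.1 = 1170 N·m.
J = π(d_o⁴ − d_i⁴)/32 = π(0.0513⁴ − 0.0398⁴)/32 = 4.336×10^-7 m⁴.
Shear stress varies linearly with radius: τ = T·r/J = 1170 × 0.0234 / 4.336×10^-7 = 6.317×10^7 Pa.

63.2 MPa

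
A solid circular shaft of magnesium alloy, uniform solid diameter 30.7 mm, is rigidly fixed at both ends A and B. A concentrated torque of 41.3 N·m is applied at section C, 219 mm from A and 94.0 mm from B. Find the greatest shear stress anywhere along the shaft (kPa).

With uniform GJ and both ends fixed, compatibility θ_AC = θ_CB gives T_A·a = T_B·b, together with T_A + T_B = T₀.
T_A = T₀·b/(a+b) = 41.30·94.0/313.0 = 12.40 N·m; T_B = 28.90 N·m.
τ in each portion: τ_AC = 2.18×10^6 Pa, τ_CB = 5.09×10^6 Pa; maximum is in CB.
τ_max = T_CB·r/J = 28.90·0.0153/8.72×10^-8 = 5.086×10^6 Pa.

5090 kPa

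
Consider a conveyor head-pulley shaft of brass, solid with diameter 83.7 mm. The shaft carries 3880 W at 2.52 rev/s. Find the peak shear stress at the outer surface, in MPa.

2.13 MPa

ω = 2π·2.52 = 15.83 rad/s, so T = P/ω = 3880 / 15.83 = 245.0 N·m.
J = πd⁴/32 = π(0.0837)⁴/32 = 4.818×10^-6 m⁴.
τ_max = T·r/J = 245.0 × 0.0418 / 4.818×10^-6 = 2.128×10^6 Pa.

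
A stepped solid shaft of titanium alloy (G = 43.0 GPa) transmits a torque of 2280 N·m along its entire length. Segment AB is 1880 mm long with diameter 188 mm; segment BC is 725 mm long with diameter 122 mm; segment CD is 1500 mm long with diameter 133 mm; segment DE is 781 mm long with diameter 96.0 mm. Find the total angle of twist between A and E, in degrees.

J_AB = π(0.188)⁴/32 = 1.23×10^-4 m⁴; J_BC = π(0.122)⁴/32 = 2.17×10^-5 m⁴; J_CD = π(0.133)⁴/32 = 3.07×10^-5 m⁴; J_DE = π(0.0960)⁴/32 = 8.34×10^-6 m⁴.
θ = (T/G)·Σ L_i/J_i = (2280/43.0×10⁹)·(1.88/1.23×10^-4 + 0.725/2.17×10^-5 + 1.50/3.07×10^-5 + 0.781/8.34×10^-6) = 0.01014 rad.

0.581°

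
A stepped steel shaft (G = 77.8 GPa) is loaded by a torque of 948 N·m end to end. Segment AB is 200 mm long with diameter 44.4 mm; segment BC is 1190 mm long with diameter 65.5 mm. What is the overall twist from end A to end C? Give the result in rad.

J_AB = π(0.0444)⁴/32 = 3.82×10^-7 m⁴; J_BC = π(0.0655)⁴/32 = 1.81×10^-6 m⁴.
θ = (T/G)·Σ L_i/J_i = (948.0/77.8×10⁹)·(0.200/3.82×10^-7 + 1.19/1.81×10^-6) = 0.01441 rad.

0.0144 rad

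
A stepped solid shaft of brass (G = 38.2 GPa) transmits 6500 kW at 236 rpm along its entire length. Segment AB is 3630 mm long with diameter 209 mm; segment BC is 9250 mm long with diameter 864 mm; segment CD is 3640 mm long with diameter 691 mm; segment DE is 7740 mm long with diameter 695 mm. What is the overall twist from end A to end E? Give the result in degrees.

ω = 2π·236/60 = 24.71 rad/s, so T = P/ω = 6500×10³ / 24.71 = 263000 N·m.
J_AB = π(0.209)⁴/32 = 1.87×10^-4 m⁴; J_BC = π(0.864)⁴/32 = 0.0547 m⁴; J_CD = π(0.691)⁴/32 = 0.0224 m⁴; J_DE = π(0.695)⁴/32 = 0.0229 m⁴.
θ = (T/G)·Σ L_i/J_i = (263000/38.2×10⁹)·(3.63/1.87×10^-4 + 9.25/0.0547 + 3.64/0.0224 + 7.74/0.0229) = 0.1380 rad.

7.91°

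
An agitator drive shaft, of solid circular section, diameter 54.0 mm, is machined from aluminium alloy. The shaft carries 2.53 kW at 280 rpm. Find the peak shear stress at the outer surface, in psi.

405 psi

ω = 2π·280/60 = 29.32 rad/s, so T = P/ω = 2.53×10³ / 29.32 = 86.28 N·m.
J = πd⁴/32 = π(0.0540)⁴/32 = 8.348×10^-7 m⁴.
τ_max = T·r/J = 86.28 × 0.0270 / 8.348×10^-7 = 2.791×10^6 Pa.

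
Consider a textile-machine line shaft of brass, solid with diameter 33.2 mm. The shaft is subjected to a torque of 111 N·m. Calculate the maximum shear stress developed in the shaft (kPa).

15400 kPa

J = πd⁴/32 = π(0.0332)⁴/32 = 1.193×10^-7 m⁴.
τ_max = T·r/J = 111.0 × 0.0166 / 1.193×10^-7 = 1.545×10^7 Pa.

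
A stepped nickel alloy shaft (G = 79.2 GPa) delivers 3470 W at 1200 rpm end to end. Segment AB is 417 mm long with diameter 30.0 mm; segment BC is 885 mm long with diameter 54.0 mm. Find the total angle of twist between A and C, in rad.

ω = 2π·1200/60 = 125.7 rad/s, so T = P/ω = 3470 / 125.7 = 27.61 N·m.
J_AB = π(0.0300)⁴/32 = 7.95×10^-8 m⁴; J_BC = π(0.0540)⁴/32 = 8.35×10^-7 m⁴.
θ = (T/G)·Σ L_i/J_i = (27.61/79.2×10⁹)·(0.417/7.95×10^-8 + 0.885/8.35×10^-7) = 2.198×10^-3 rad.

0.00220 rad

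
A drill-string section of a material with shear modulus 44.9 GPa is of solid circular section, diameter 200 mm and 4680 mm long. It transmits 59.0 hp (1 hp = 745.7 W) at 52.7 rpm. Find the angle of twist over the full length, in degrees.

0.303°

ω = 2π·52.7/60 = 5.519 rad/s, so T = P/ω = 59.0×745.7 / 5.519 = 7972 N·m.
J = πd⁴/32 = π(0.200)⁴/32 = 1.571×10^-4 m⁴.
θ = T·L/(G·J) = 7972 × 4.68 / (44.9×10⁹ × 1.571×10^-4) = 5.290×10^-3 rad.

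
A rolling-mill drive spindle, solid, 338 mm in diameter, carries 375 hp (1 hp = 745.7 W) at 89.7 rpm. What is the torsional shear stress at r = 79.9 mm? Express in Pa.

ω = 2π·89.7/60 = 9.393 rad/s, so T = P/ω = 375×745.7 / 9.393 = 29770 N·m.
J = πd⁴/32 = π(0.338)⁴/32 = 1.281×10^-3 m⁴.
Shear stress varies linearly with radius: τ = T·r/J = 29770 × 0.0799 / 1.281×10^-3 = 1.856×10^6 Pa.

1.86e6 Pa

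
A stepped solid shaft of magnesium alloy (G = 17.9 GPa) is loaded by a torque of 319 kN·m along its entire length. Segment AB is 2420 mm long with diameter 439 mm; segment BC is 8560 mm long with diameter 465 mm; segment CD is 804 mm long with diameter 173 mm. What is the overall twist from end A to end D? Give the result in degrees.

11.9°

J_AB = π(0.439)⁴/32 = 3.65×10^-3 m⁴; J_BC = π(0.465)⁴/32 = 4.59×10^-3 m⁴; J_CD = π(0.173)⁴/32 = 8.79×10^-5 m⁴.
θ = (T/G)·Σ L_i/J_i = (319000/17.9×10⁹)·(2.42/3.65×10^-3 + 8.56/4.59×10^-3 + 0.804/8.79×10^-5) = 0.2080 rad.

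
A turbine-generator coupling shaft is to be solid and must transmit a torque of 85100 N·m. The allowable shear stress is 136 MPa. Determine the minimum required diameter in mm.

For a solid shaft τ_max = 16T/(πd³), so d = (16T/(π τ_allow))^(1/3) = (16·85100/(π·1.36×10^8))^(1/3) = 0.1472 m.

147 mm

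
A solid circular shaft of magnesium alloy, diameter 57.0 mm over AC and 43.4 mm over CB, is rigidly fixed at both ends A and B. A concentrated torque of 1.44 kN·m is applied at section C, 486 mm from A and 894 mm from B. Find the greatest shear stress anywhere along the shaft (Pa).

Compatibility: T_A·a/J_AC = T_B·b/J_CB with T_A + T_B = T₀.
J_AC = 1.04×10^-6 m⁴, J_CB = 3.48×10^-7 m⁴, so T_A = T₀·(J_AC/a)/((J_AC/a)+(J_CB/b)) = 1218 N·m, T_B = 222.5 N·m.
τ in each portion: τ_AC = 3.35×10^7 Pa, τ_CB = 1.39×10^7 Pa; maximum is in AC.
τ_max = T_AC·r/J = 1218·0.0285/1.04×10^-6 = 3.348×10^7 Pa.

3.35e7 Pa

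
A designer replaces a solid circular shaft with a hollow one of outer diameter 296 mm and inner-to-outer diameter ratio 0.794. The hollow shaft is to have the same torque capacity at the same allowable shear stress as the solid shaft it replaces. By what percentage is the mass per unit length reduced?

Equal τ_max and T ⇒ the solid shaft needs d_s³ = d_o³(1−k⁴), so d_s = 296·(1−0.794⁴)^(1/3) = 250.0 mm.
Area ratio A_h/A_s = d_o²(1−k²)/d_s² = (1−k²)/(1−k⁴)^(2/3) = 0.5180.
Mass saving = 1 − 0.5180 = 48.2 %.

48.2 %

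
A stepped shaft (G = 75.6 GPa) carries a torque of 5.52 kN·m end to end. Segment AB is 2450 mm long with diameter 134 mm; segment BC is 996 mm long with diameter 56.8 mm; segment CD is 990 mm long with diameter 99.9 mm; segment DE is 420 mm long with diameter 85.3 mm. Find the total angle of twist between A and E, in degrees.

5.16°

J_AB = π(0.134)⁴/32 = 3.17×10^-5 m⁴; J_BC = π(0.0568)⁴/32 = 1.02×10^-6 m⁴; J_CD = π(0.0999)⁴/32 = 9.78×10^-6 m⁴; J_DE = π(0.0853)⁴/32 = 5.20×10^-6 m⁴.
θ = (T/G)·Σ L_i/J_i = (5520/75.6×10⁹)·(2.45/3.17×10^-5 + 0.996/1.02×10^-6 + 0.990/9.78×10^-6 + 0.420/5.20×10^-6) = 0.09011 rad.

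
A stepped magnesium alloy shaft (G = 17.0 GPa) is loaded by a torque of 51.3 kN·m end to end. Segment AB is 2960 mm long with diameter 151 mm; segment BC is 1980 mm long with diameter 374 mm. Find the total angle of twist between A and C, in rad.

0.178 rad

J_AB = π(0.151)⁴/32 = 5.10×10^-5 m⁴; J_BC = π(0.374)⁴/32 = 1.92×10^-3 m⁴.
θ = (T/G)·Σ L_i/J_i = (51300/17.0×10⁹)·(2.96/5.10×10^-5 + 1.98/1.92×10^-3) = 0.1781 rad.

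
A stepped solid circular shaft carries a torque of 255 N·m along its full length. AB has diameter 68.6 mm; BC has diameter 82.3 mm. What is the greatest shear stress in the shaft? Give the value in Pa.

4.02e6 Pa

Under the same torque, τ_max = 16T/(πd³) is largest where d is smallest — segment AB (d = 68.6 mm).
τ_max = 16·255.0/(π·(0.0686)³) = 4.023×10^6 Pa.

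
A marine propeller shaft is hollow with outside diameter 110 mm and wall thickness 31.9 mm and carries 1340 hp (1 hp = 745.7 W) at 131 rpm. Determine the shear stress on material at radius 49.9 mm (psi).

ω = 2π·131/60 = 13.72 rad/s, so T = P/ω = 1340×745.7 / 13.72 = 72840 N·m.
J = π(d_o⁴ − d_i⁴)/32 = π(0.110⁴ − 0.0462⁴)/32 = 1.393×10^-5 m⁴.
Shear stress varies linearly with radius: τ = T·r/J = 72840 × 0.0499 / 1.393×10^-5 = 2.610×10^8 Pa.

37900 psi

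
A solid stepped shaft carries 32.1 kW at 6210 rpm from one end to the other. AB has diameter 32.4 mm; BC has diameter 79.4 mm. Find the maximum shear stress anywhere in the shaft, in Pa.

ω = 2π·6210/60 = 650.3 rad/s, so T = P/ω = 32.1×10³ / 650.3 = 49.36 N·m.
Under the same torque, τ_max = 16T/(πd³) is largest where d is smallest — segment AB (d = 32.4 mm).
τ_max = 16·49.36/(π·(0.0324)³) = 7.391×10^6 Pa.

7.39e6 Pa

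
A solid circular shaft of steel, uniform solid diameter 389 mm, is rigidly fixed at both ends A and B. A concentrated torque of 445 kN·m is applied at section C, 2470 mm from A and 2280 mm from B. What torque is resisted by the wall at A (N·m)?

With uniform GJ and both ends fixed, compatibility θ_AC = θ_CB gives T_A·a = T_B·b, together with T_A + T_B = T₀.
T_A = T₀·b/(a+b) = 445000·2280/4750 = 213600 N·m; T_B = 231400 N·m.

214000 N·m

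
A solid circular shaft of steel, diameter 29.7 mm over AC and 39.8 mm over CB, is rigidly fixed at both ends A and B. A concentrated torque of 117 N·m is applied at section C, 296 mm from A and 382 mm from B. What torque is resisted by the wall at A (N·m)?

Compatibility: T_A·a/J_AC = T_B·b/J_CB with T_A + T_B = T₀.
J_AC = 7.64×10^-8 m⁴, J_CB = 2.46×10^-7 m⁴, so T_A = T₀·(J_AC/a)/((J_AC/a)+(J_CB/b)) = 33.44 N·m, T_B = 83.56 N·m.

33.4 N·m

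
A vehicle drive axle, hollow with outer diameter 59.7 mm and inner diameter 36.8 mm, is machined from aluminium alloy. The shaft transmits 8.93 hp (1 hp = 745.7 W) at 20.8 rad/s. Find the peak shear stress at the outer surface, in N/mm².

8.96 N/mm²

ω = 20.8 rad/s, so T = P/ω = 8.93×745.7 / 20.80 = 320.1 N·m.
J = π(d_o⁴ − d_i⁴)/32 = π(0.0597⁴ − 0.0368⁴)/32 = 1.067×10^-6 m⁴.
τ_max = T·r/J = 320.1 × 0.0299 / 1.067×10^-6 = 8.956×10^6 Pa.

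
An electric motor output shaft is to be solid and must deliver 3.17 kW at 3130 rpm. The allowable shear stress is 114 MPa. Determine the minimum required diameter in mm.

7.56 mm

ω = 2π·3130/60 = 327.8 rad/s, so T = P/ω = 3.17×10³ / 327.8 = 9.671 N·m.
For a solid shaft τ_max = 16T/(πd³), so d = (16T/(π τ_allow))^(1/3) = (16·9.671/(π·1.14×10^8))^(1/3) = 0.007560 m.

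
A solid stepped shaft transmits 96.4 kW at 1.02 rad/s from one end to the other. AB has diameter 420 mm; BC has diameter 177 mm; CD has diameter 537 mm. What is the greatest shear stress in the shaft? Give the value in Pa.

ω = 1.02 rad/s, so T = P/ω = 96.4×10³ / 1.020 = 94510 N·m.
Under the same torque, τ_max = 16T/(πd³) is largest where d is smallest — segment BC (d = 177 mm).
τ_max = 16·94510/(π·(0.177)³) = 8.680×10^7 Pa.

8.68e7 Pa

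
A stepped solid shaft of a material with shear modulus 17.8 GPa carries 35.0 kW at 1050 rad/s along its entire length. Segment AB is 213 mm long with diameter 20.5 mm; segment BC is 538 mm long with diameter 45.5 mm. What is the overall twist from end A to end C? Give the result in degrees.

ω = 1050 rad/s, so T = P/ω = 35.0×10³ / 1050 = 33.33 N·m.
J_AB = π(0.0205)⁴/32 = 1.73×10^-8 m⁴; J_BC = π(0.0455)⁴/32 = 4.21×10^-7 m⁴.
θ = (T/G)·Σ L_i/J_i = (33.33/17.8×10⁹)·(0.213/1.73×10^-8 + 0.538/4.21×10^-7) = 0.02540 rad.

1.46°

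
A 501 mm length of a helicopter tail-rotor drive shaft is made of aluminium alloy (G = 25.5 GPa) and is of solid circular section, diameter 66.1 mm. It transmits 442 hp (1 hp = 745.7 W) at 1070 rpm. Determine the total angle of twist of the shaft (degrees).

ω = 2π·1070/60 = 112.1 rad/s, so T = P/ω = 442×745.7 / 112.1 = 2942 N·m.
J = πd⁴/32 = π(0.0661)⁴/32 = 1.874×10^-6 m⁴.
θ = T·L/(G·J) = 2942 × 0.501 / (25.5×10⁹ × 1.874×10^-6) = 0.03084 rad.

1.77°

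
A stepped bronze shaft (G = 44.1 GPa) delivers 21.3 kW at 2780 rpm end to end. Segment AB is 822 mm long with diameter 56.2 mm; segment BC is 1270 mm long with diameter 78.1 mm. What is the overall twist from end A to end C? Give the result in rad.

ω = 2π·2780/60 = 291.1 rad/s, so T = P/ω = 21.3×10³ / 291.1 = 73.17 N·m.
J_AB = π(0.0562)⁴/32 = 9.79×10^-7 m⁴; J_BC = π(0.0781)⁴/32 = 3.65×10^-6 m⁴.
θ = (T/G)·Σ L_i/J_i = (73.17/44.1×10⁹)·(0.822/9.79×10^-7 + 1.27/3.65×10^-6) = 1.969×10^-3 rad.

0.00197 rad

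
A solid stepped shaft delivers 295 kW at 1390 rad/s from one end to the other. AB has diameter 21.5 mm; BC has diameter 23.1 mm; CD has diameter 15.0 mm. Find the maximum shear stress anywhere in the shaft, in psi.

ω = 1390 rad/s, so T = P/ω = 295×10³ / 1390 = 212.2 N·m.
Under the same torque, τ_max = 16T/(πd³) is largest where d is smallest — segment CD (d = 15.0 mm).
τ_max = 16·212.2/(π·(0.0150)³) = 3.203×10^8 Pa.

46400 psi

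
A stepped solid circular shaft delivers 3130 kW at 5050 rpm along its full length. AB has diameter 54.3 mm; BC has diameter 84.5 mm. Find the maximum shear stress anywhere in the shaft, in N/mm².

188 N/mm²

ω = 2π·5050/60 = 528.8 rad/s, so T = P/ω = 3130×10³ / 528.8 = 5919 N·m.
Under the same torque, τ_max = 16T/(πd³) is largest where d is smallest — segment AB (d = 54.3 mm).
τ_max = 16·5919/(π·(0.0543)³) = 1.883×10^8 Pa.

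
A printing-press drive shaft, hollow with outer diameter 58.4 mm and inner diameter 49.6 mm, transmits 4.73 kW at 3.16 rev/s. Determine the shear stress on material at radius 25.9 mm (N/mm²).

11.3 N/mm²

ω = 2π·3.16 = 19.85 rad/s, so T = P/ω = 4.73×10³ / 19.85 = 238.2 N·m.
J = π(d_o⁴ − d_i⁴)/32 = π(0.0584⁴ − 0.0496⁴)/32 = 5.478×10^-7 m⁴.
Shear stress varies linearly with radius: τ = T·r/J = 238.2 × 0.0259 / 5.478×10^-7 = 1.126×10^7 Pa.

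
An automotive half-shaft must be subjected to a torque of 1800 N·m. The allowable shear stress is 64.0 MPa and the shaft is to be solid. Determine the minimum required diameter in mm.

For a solid shaft τ_max = 16T/(πd³), so d = (16T/(π τ_allow))^(1/3) = (16·1800/(π·6.40×10^7))^(1/3) = 0.05232 m.

52.3 mm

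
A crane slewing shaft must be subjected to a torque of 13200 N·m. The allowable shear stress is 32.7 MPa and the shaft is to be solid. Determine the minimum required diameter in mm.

127 mm

For a solid shaft τ_max = 16T/(πd³), so d = (16T/(π τ_allow))^(1/3) = (16·13200/(π·3.27×10^7))^(1/3) = 0.1272 m.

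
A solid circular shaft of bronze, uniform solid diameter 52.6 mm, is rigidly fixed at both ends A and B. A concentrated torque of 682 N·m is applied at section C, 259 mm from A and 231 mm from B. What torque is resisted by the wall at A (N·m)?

322 N·m

With uniform GJ and both ends fixed, compatibility θ_AC = θ_CB gives T_A·a = T_B·b, together with T_A + T_B = T₀.
T_A = T₀·b/(a+b) = 682.0·231/490.0 = 321.5 N·m; T_B = 360.5 N·m.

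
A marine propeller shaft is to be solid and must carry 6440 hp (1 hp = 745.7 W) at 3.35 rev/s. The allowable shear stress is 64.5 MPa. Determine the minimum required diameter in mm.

262 mm

ω = 2π·3.35 = 21.05 rad/s, so T = P/ω = 6440×745.7 / 21.05 = 228200 N·m.
For a solid shaft τ_max = 16T/(πd³), so d = (16T/(π τ_allow))^(1/3) = (16·228200/(π·6.45×10^7))^(1/3) = 0.2621 m.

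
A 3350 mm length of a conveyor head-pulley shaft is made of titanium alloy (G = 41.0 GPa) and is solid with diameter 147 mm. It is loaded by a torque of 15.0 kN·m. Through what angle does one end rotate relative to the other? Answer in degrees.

1.53°

J = πd⁴/32 = π(0.147)⁴/32 = 4.584×10^-5 m⁴.
θ = T·L/(G·J) = 15000 × 3.35 / (41.0×10⁹ × 4.584×10^-5) = 0.02674 rad.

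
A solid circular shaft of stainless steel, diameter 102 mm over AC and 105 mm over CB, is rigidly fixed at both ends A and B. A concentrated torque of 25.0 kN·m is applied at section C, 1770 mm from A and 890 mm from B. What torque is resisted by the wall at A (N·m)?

Compatibility: T_A·a/J_AC = T_B·b/J_CB with T_A + T_B = T₀.
J_AC = 1.06×10^-5 m⁴, J_CB = 1.19×10^-5 m⁴, so T_A = T₀·(J_AC/a)/((J_AC/a)+(J_CB/b)) = 7732 N·m, T_B = 17270 N·m.

7730 N·m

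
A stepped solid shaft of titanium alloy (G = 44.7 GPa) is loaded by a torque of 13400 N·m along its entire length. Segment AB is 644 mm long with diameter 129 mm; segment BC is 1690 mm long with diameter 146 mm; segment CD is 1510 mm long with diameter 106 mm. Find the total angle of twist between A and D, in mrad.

J_AB = π(0.129)⁴/32 = 2.72×10^-5 m⁴; J_BC = π(0.146)⁴/32 = 4.46×10^-5 m⁴; J_CD = π(0.106)⁴/32 = 1.24×10^-5 m⁴.
θ = (T/G)·Σ L_i/J_i = (13400/44.7×10⁹)·(0.644/2.72×10^-5 + 1.69/4.46×10^-5 + 1.51/1.24×10^-5) = 0.05498 rad.

55.0 mrad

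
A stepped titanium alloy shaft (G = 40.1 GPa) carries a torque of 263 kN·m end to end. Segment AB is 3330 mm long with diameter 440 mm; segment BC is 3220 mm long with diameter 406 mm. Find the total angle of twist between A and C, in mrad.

J_AB = π(0.440)⁴/32 = 3.68×10^-3 m⁴; J_BC = π(0.406)⁴/32 = 2.67×10^-3 m⁴.
θ = (T/G)·Σ L_i/J_i = (263000/40.1×10⁹)·(3.33/3.68×10^-3 + 3.22/2.67×10^-3) = 0.01385 rad.

13.9 mrad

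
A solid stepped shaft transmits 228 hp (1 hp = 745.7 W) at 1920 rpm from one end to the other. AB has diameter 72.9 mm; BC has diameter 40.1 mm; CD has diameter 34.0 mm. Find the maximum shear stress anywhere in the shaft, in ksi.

15.9 ksi

ω = 2π·1920/60 = 201.1 rad/s, so T = P/ω = 228×745.7 / 201.1 = 845.6 N·m.
Under the same torque, τ_max = 16T/(πd³) is largest where d is smallest — segment CD (d = 34.0 mm).
τ_max = 16·845.6/(π·(0.0340)³) = 1.096×10^8 Pa.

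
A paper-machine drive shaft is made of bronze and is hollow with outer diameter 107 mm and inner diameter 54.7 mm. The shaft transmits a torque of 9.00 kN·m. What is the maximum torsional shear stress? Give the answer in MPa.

40.2 MPa

J = π(d_o⁴ − d_i⁴)/32 = π(0.107⁴ − 0.0547⁴)/32 = 1.199×10^-5 m⁴.
τ_max = T·r/J = 9000 × 0.0535 / 1.199×10^-5 = 4.016×10^7 Pa.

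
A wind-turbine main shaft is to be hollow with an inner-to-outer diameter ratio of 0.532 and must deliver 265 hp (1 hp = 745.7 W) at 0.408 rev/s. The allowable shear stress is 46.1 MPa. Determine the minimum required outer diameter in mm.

ω = 2π·0.408 = 2.564 rad/s, so T = P/ω = 265×745.7 / 2.564 = 77090 N·m.
For a hollow shaft with d_i/d_o = 0.532: τ_max = 16T/(π d_o³ (1−k⁴)), so d_o = [16T/(π τ_allow (1−k⁴))]^(1/3) = [16·77090/(π·4.61×10^7·0.9199)]^(1/3) = 0.2100 m.

210 mm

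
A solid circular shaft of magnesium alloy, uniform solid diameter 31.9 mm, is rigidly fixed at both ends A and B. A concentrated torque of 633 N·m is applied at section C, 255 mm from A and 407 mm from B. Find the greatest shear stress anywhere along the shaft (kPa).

With uniform GJ and both ends fixed, compatibility θ_AC = θ_CB gives T_A·a = T_B·b, together with T_A + T_B = T₀.
T_A = T₀·b/(a+b) = 633.0·407/662.0 = 389.2 N·m; T_B = 243.8 N·m.
τ in each portion: τ_AC = 6.11×10^7 Pa, τ_CB = 3.83×10^7 Pa; maximum is in AC.
τ_max = T_AC·r/J = 389.2·0.0159/1.02×10^-7 = 6.106×10^7 Pa.

61100 kPa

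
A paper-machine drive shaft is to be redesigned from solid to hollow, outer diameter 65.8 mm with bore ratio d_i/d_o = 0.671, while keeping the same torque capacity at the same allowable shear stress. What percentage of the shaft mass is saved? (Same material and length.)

Equal τ_max and T ⇒ the solid shaft needs d_s³ = d_o³(1−k⁴), so d_s = 65.8·(1−0.671⁴)^(1/3) = 61.01 mm.
Area ratio A_h/A_s = d_o²(1−k²)/d_s² = (1−k²)/(1−k⁴)^(2/3) = 0.6394.
Mass saving = 1 − 0.6394 = 36.1 %.

36.1 %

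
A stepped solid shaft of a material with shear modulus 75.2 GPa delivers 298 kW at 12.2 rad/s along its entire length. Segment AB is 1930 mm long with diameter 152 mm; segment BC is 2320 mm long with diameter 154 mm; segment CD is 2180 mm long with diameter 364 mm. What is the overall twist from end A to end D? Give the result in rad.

0.0260 rad

ω = 12.2 rad/s, so T = P/ω = 298×10³ / 12.20 = 24430 N·m.
J_AB = π(0.152)⁴/32 = 5.24×10^-5 m⁴; J_BC = π(0.154)⁴/32 = 5.52×10^-5 m⁴; J_CD = π(0.364)⁴/32 = 1.72×10^-3 m⁴.
θ = (T/G)·Σ L_i/J_i = (24430/75.2×10⁹)·(1.93/5.24×10^-5 + 2.32/5.52×10^-5 + 2.18/1.72×10^-3) = 0.02602 rad.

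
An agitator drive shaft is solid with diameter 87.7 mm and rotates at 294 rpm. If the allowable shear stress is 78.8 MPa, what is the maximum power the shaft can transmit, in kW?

321 kW

J = πd⁴/32 = π(0.0877)⁴/32 = 5.808×10^-6 m⁴.
T_max = τ_allow·J/r = 7.88×10^7 × 5.808×10^-6 / 0.0439 = 10440 N·m.
ω = 2π·294/60 = 30.79 rad/s, so P_max = T_max·ω = 3.213×10^5 W.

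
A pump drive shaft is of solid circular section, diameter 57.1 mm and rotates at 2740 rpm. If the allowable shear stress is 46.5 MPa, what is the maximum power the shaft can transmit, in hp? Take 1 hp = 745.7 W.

654 hp

J = πd⁴/32 = π(0.0571)⁴/32 = 1.044×10^-6 m⁴.
T_max = τ_allow·J/r = 4.65×10^7 × 1.044×10^-6 / 0.0285 = 1700 N·m.
ω = 2π·2740/60 = 286.9 rad/s, so P_max = T_max·ω = 4.877×10^5 W.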